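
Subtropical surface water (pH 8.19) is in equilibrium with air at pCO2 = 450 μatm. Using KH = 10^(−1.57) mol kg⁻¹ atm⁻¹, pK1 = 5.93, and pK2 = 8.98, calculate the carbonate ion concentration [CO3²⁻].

[CO3²⁻] = 0.357 mmol/kg

[CO2*] = KH · pCO2 = 10^(−1.57) × 450×10^-6 = 1.211×10^-5 mol/kg
α₀ = 1/(1 + K1/[H⁺] + K1K2/[H⁺]²) = 1/(1 + 10^+2.26 + 10^+1.47) = 0.004706
DIC = [CO2*]/α₀ = 1.211×10^-5 / 0.004706 = 2.574 mmol/kg
[CO3²⁻] = α₂·DIC; α₂ = 0.1389, so [CO3²⁻] = 0.1389 × 2.574 = 0.357 mmol/kg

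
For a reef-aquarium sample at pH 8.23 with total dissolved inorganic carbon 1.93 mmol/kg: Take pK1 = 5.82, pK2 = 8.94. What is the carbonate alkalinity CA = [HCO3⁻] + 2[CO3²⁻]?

CA = [HCO3⁻] + 2[CO3²⁻] = (α₁ + 2α₂)·DIC
At pH 8.23: [H⁺]/K1 = 10^-2.41 = 0.0038905, K2/[H⁺] = 10^-0.71 = 0.19498
α₁ = 1/(1 + 0.0038905 + 0.19498) = 1/1.1989 = 0.8341; α₂ = α₁·K2/[H⁺] = 0.1626
α₁ + 2α₂ = 1.1594
CA = 1.1594 × 1.93 = 2.24 mmol/kg

CA = 2.24 mmol/kg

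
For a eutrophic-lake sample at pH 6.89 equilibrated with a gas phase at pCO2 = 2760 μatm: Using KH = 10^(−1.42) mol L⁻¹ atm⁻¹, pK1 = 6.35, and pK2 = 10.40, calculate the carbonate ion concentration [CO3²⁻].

[CO3²⁻] = 0.112 μmol/L

[CO2*] = KH · pCO2 = 10^(−1.42) × 2760×10^-6 = 1.049×10^-4 mol/L
α₀ = 1/(1 + K1/[H⁺] + K1K2/[H⁺]²) = 1/(1 + 10^+0.54 + 10^-2.97) = 0.2238
DIC = [CO2*]/α₀ = 1.049×10^-4 / 0.2238 = 0.4689 mmol/L
[CO3²⁻] = α₂·DIC; α₂ = 0.0002398, so [CO3²⁻] = 0.0002398 × 0.4689 = 0.000112 mmol/L = 0.112 μmol/L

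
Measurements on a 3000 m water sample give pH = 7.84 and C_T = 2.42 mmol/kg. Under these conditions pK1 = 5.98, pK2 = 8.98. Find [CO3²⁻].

α₂ = 1 / (1 + [H⁺]/K2 + [H⁺]²/(K1K2)) = 1 / (1 + 10^+1.14 + 10^-0.72)
   = 1 / (1 + 13.804 + 0.19055) = 1/14.994 = 0.06669
[CO3²⁻] = α₂ × DIC = 0.06669 × 2.42 = 0.161 mmol/kg

[CO3²⁻] = 0.161 mmol/kg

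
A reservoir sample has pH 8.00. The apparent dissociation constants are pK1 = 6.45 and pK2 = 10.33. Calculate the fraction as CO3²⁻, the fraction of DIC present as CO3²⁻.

α₂ = 0.00453

α₂ = 1 / (1 + [H⁺]/K2 + [H⁺]²/(K1K2)) = 1 / (1 + 10^+2.33 + 10^+0.78)
   = 1 / (1 + 213.80 + 6.0256) = 1/220.82 = 0.004529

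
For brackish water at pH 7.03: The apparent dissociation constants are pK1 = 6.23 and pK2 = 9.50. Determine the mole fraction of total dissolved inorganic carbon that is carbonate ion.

α₂ = 1 / (1 + [H⁺]/K2 + [H⁺]²/(K1K2)) = 1 / (1 + 10^+2.47 + 10^+1.67)
   = 1 / (1 + 295.12 + 46.774) = 1/342.89 = 0.002916

α₂ = 0.00292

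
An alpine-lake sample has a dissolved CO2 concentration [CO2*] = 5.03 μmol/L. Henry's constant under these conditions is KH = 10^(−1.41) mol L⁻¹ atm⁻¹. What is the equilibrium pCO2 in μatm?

KH = 10^(−1.41) = 3.890×10^-2 mol L⁻¹ atm⁻¹
pCO2 = [CO2*]/KH = 5.03×10^-6 / 3.890×10^-2 = 1.29×10^-4 atm = 129 μatm

pCO2 = 129 μatm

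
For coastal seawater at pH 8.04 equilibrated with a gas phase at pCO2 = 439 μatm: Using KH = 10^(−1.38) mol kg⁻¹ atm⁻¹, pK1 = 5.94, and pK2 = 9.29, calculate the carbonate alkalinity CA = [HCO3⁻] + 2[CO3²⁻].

[CO2*] = KH · pCO2 = 10^(−1.38) × 439×10^-6 = 1.830×10^-5 mol/kg
α₀ = 1/(1 + K1/[H⁺] + K1K2/[H⁺]²) = 1/(1 + 10^+2.10 + 10^+0.85) = 0.007464
DIC = [CO2*]/α₀ = 1.830×10^-5 / 0.007464 = 2.452 mmol/kg
CA = (α₁ + 2α₂)·DIC = (0.9397 + 2×0.05284) × 2.452 = 2.56 mmol/kg

CA = 2.56 mmol/kg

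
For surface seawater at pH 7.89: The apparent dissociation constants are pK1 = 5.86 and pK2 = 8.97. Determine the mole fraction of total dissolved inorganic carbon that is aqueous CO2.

α₀ = 1 / (1 + K1/[H⁺] + K1K2/[H⁺]²) = 1 / (1 + 10^+2.03 + 10^+0.95)
   = 1 / (1 + 107.15 + 8.9125) = 1/117.06 = 0.008542

α₀ = 0.00854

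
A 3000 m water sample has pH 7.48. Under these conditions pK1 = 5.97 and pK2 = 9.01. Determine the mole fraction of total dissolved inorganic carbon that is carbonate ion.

α₂ = 1 / (1 + [H⁺]/K2 + [H⁺]²/(K1K2)) = 1 / (1 + 10^+1.53 + 10^+0.02)
   = 1 / (1 + 33.884 + 1.0471) = 1/35.932 = 0.02783

α₂ = 0.0278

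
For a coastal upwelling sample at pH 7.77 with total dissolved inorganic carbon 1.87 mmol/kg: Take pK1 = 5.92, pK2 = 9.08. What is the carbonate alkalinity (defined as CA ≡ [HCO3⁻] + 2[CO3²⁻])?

CA = [HCO3⁻] + 2[CO3²⁻] = (α₁ + 2α₂)·DIC
At pH 7.77: [H⁺]/K1 = 10^-1.85 = 0.014125, K2/[H⁺] = 10^-1.31 = 0.048978
α₁ = 1/(1 + 0.014125 + 0.048978) = 1/1.0631 = 0.9406; α₂ = α₁·K2/[H⁺] = 0.04607
α₁ + 2α₂ = 1.0328
CA = 1.0328 × 1.87 = 1.93 mmol/kg

CA = 1.93 mmol/kg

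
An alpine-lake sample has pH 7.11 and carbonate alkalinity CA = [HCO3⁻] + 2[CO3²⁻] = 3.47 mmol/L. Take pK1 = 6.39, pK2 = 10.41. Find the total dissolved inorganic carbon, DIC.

CA = [HCO3⁻] + 2[CO3²⁻] = (α₁ + 2α₂)·DIC
At pH 7.11: [H⁺]/K1 = 10^-0.72 = 0.19055, K2/[H⁺] = 10^-3.30 = 0.00050119
α₁ = 1/(1 + 0.19055 + 0.00050119) = 1/1.1910 = 0.8396; α₂ = α₁·K2/[H⁺] = 0.0004208
α₁ + 2α₂ = 0.8404
DIC = CA / (α₁ + 2α₂) = 3.47 / 0.8404 = 4.13 mmol/L

DIC = 4.13 mmol/L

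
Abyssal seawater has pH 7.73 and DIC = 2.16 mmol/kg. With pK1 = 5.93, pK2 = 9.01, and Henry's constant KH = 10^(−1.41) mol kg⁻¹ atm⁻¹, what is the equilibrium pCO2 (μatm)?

α₀ = 1 / (1 + K1/[H⁺] + K1K2/[H⁺]²) = 1 / (1 + 10^+1.80 + 10^+0.52)
   = 1 / (1 + 63.096 + 3.3113) = 1/67.407 = 0.01484
[CO2*] = α₀ × DIC = 0.01484 × 2.16 = 0.03204 mmol/kg
pCO2 = [CO2*]/KH = 3.204×10^-5 / 3.890×10^-2 = 824 μatm

pCO2 = 824 μatm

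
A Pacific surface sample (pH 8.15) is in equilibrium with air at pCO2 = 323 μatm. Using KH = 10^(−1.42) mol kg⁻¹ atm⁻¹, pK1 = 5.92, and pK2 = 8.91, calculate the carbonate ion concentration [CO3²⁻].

[CO2*] = KH · pCO2 = 10^(−1.42) × 323×10^-6 = 1.228×10^-5 mol/kg
α₀ = 1/(1 + K1/[H⁺] + K1K2/[H⁺]²) = 1/(1 + 10^+2.23 + 10^+1.47) = 0.004992
DIC = [CO2*]/α₀ = 1.228×10^-5 / 0.004992 = 2.460 mmol/kg
[CO3²⁻] = α₂·DIC; α₂ = 0.1473, so [CO3²⁻] = 0.1473 × 2.460 = 0.362 mmol/kg

[CO3²⁻] = 0.362 mmol/kg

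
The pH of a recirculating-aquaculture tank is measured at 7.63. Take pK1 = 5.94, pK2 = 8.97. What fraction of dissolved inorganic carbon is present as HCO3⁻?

α₁ = 1 / (1 + [H⁺]/K1 + K2/[H⁺]) = 1 / (1 + 10^-1.69 + 10^-1.34)
   = 1 / (1 + 0.020417 + 0.045709) = 1/1.0661 = 0.9380

α₁ = 0.938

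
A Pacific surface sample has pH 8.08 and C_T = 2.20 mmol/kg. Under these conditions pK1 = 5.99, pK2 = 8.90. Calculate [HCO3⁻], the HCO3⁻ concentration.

[HCO3⁻] = 1.90 mmol/kg

α₁ = 1 / (1 + [H⁺]/K1 + K2/[H⁺]) = 1 / (1 + 10^-2.09 + 10^-0.82)
   = 1 / (1 + 0.0081283 + 0.15136) = 1/1.1595 = 0.8625
[HCO3⁻] = α₁ × DIC = 0.8625 × 2.20 = 1.90 mmol/kg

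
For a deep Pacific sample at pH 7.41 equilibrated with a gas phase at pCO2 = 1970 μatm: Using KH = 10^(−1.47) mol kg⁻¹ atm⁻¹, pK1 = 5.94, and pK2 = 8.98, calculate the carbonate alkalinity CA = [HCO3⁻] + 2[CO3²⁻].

CA = 2.08 mmol/kg

[CO2*] = KH · pCO2 = 10^(−1.47) × 1970×10^-6 = 6.675×10^-5 mol/kg
α₀ = 1/(1 + K1/[H⁺] + K1K2/[H⁺]²) = 1/(1 + 10^+1.47 + 10^-0.10) = 0.03194
DIC = [CO2*]/α₀ = 6.675×10^-5 / 0.03194 = 2.090 mmol/kg
CA = (α₁ + 2α₂)·DIC = (0.9427 + 2×0.02537) × 2.090 = 2.08 mmol/kg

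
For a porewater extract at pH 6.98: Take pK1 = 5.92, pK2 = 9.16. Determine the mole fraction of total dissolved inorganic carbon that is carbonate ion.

α₂ = 0.00604

α₂ = 1 / (1 + [H⁺]/K2 + [H⁺]²/(K1K2)) = 1 / (1 + 10^+2.18 + 10^+1.12)
   = 1 / (1 + 151.36 + 13.183) = 1/165.54 = 0.006041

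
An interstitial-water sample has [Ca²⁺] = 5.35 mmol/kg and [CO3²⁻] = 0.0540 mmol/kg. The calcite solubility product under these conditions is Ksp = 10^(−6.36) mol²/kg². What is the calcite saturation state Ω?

Ω = 0.662

Ksp = 10^(−6.36) = 4.365×10^-7
Ω = [Ca²⁺][CO3²⁻]/Ksp = (5.35×10^-3)(0.0540×10^-3) / 4.365×10^-7 = 0.662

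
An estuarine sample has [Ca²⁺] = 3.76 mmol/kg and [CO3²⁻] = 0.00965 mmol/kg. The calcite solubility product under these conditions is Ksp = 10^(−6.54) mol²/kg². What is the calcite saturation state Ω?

Ω = 0.126

Ksp = 10^(−6.54) = 2.884×10^-7
Ω = [Ca²⁺][CO3²⁻]/Ksp = (3.76×10^-3)(0.00965×10^-3) / 2.884×10^-7 = 0.126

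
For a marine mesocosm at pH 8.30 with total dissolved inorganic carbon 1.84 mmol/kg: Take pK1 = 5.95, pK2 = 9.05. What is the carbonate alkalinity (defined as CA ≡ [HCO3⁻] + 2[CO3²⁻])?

CA = [HCO3⁻] + 2[CO3²⁻] = (α₁ + 2α₂)·DIC
At pH 8.30: [H⁺]/K1 = 10^-2.35 = 0.0044668, K2/[H⁺] = 10^-0.75 = 0.17783
α₁ = 1/(1 + 0.0044668 + 0.17783) = 1/1.1823 = 0.8458; α₂ = α₁·K2/[H⁺] = 0.1504
α₁ + 2α₂ = 1.1466
CA = 1.1466 × 1.84 = 2.11 mmol/kg

CA = 2.11 mmol/kg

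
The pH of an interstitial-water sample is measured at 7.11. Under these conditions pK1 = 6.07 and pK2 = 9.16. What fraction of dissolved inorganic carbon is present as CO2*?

α₀ = 0.0829

α₀ = 1 / (1 + K1/[H⁺] + K1K2/[H⁺]²) = 1 / (1 + 10^+1.04 + 10^-1.01)
   = 1 / (1 + 10.965 + 0.097724) = 1/12.063 = 0.08290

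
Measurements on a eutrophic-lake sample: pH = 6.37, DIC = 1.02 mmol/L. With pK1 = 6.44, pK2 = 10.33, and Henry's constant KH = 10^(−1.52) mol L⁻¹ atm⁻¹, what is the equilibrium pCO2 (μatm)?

pCO2 = 1.82×10^4 μatm

α₀ = 1 / (1 + K1/[H⁺] + K1K2/[H⁺]²) = 1 / (1 + 10^-0.07 + 10^-4.03)
   = 1 / (1 + 0.85114 + 9.3325×10^-5) = 1/1.8512 = 0.5402
[CO2*] = α₀ × DIC = 0.5402 × 1.02 = 0.5510 mmol/L
pCO2 = [CO2*]/KH = 5.510×10^-4 / 3.020×10^-2 = 1.82×10^4 μatm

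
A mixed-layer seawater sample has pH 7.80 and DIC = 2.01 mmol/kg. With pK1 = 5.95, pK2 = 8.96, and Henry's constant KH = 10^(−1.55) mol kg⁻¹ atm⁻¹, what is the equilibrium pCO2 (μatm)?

α₀ = 1 / (1 + K1/[H⁺] + K1K2/[H⁺]²) = 1 / (1 + 10^+1.85 + 10^+0.69)
   = 1 / (1 + 70.795 + 4.8978) = 1/76.692 = 0.01304
[CO2*] = α₀ × DIC = 0.01304 × 2.01 = 0.02621 mmol/kg
pCO2 = [CO2*]/KH = 2.621×10^-5 / 2.818×10^-2 = 930 μatm

pCO2 = 930 μatm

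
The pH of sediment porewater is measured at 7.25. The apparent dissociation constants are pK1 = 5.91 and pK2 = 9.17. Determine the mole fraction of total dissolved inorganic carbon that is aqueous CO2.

α₀ = 0.0432

α₀ = 1 / (1 + K1/[H⁺] + K1K2/[H⁺]²) = 1 / (1 + 10^+1.34 + 10^-0.58)
   = 1 / (1 + 21.878 + 0.26303) = 1/23.141 = 0.04321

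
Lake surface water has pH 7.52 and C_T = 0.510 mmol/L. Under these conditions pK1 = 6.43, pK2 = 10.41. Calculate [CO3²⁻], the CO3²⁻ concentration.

[CO3²⁻] = 0.607 μmol/L

α₂ = 1 / (1 + [H⁺]/K2 + [H⁺]²/(K1K2)) = 1 / (1 + 10^+2.89 + 10^+1.80)
   = 1 / (1 + 776.25 + 63.096) = 1/840.34 = 0.001190
[CO3²⁻] = α₂ × DIC = 0.001190 × 0.510 = 0.000607 mmol/L = 0.607 μmol/L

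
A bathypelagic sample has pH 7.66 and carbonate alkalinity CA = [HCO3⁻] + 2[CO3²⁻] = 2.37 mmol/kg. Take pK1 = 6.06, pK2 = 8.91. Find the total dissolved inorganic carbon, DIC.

CA = [HCO3⁻] + 2[CO3²⁻] = (α₁ + 2α₂)·DIC
At pH 7.66: [H⁺]/K1 = 10^-1.60 = 0.025119, K2/[H⁺] = 10^-1.25 = 0.056234
α₁ = 1/(1 + 0.025119 + 0.056234) = 1/1.0814 = 0.9248; α₂ = α₁·K2/[H⁺] = 0.05200
α₁ + 2α₂ = 1.0288
DIC = CA / (α₁ + 2α₂) = 2.37 / 1.0288 = 2.30 mmol/kg

DIC = 2.30 mmol/kg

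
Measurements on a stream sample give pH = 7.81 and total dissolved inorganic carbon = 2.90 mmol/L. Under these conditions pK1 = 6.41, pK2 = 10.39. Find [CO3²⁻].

α₂ = 1 / (1 + [H⁺]/K2 + [H⁺]²/(K1K2)) = 1 / (1 + 10^+2.58 + 10^+1.18)
   = 1 / (1 + 380.19 + 15.136) = 1/396.33 = 0.002523
[CO3²⁻] = α₂ × DIC = 0.002523 × 2.90 = 0.00732 mmol/L = 7.32 μmol/L

[CO3²⁻] = 7.32 μmol/L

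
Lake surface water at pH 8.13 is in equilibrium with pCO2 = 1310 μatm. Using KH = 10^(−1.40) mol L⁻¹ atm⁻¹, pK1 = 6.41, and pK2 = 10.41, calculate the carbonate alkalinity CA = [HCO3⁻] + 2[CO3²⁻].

[CO2*] = KH · pCO2 = 10^(−1.40) × 1310×10^-6 = 5.215×10^-5 mol/L
α₀ = 1/(1 + K1/[H⁺] + K1K2/[H⁺]²) = 1/(1 + 10^+1.72 + 10^-0.56) = 0.01860
DIC = [CO2*]/α₀ = 5.215×10^-5 / 0.01860 = 2.803 mmol/L
CA = (α₁ + 2α₂)·DIC = (0.9763 + 2×0.005124) × 2.803 = 2.77 mmol/L

CA = 2.77 mmol/L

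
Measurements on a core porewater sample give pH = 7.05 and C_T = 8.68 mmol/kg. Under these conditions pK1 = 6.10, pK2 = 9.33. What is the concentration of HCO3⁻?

α₁ = 1 / (1 + [H⁺]/K1 + K2/[H⁺]) = 1 / (1 + 10^-0.95 + 10^-2.28)
   = 1 / (1 + 0.11220 + 0.0052481) = 1/1.1174 = 0.8949
[HCO3⁻] = α₁ × DIC = 0.8949 × 8.68 = 7.77 mmol/kg

[HCO3⁻] = 7.77 mmol/kg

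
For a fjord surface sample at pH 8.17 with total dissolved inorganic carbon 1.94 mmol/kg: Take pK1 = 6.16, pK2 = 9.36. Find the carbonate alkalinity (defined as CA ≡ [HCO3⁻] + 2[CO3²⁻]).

CA = 2.04 mmol/kg

CA = [HCO3⁻] + 2[CO3²⁻] = (α₁ + 2α₂)·DIC
At pH 8.17: [H⁺]/K1 = 10^-2.01 = 0.0097724, K2/[H⁺] = 10^-1.19 = 0.064565
α₁ = 1/(1 + 0.0097724 + 0.064565) = 1/1.0743 = 0.9308; α₂ = α₁·K2/[H⁺] = 0.06010
α₁ + 2α₂ = 1.0510
CA = 1.0510 × 1.94 = 2.04 mmol/kg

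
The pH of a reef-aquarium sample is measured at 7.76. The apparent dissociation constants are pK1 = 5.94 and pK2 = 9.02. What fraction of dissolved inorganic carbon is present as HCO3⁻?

α₁ = 1 / (1 + [H⁺]/K1 + K2/[H⁺]) = 1 / (1 + 10^-1.82 + 10^-1.26)
   = 1 / (1 + 0.015136 + 0.054954) = 1/1.0701 = 0.9345

α₁ = 0.935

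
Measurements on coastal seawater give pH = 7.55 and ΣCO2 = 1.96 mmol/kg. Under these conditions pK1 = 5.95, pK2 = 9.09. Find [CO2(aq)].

[CO2*] = 0.0467 mmol/kg

α₀ = 1 / (1 + K1/[H⁺] + K1K2/[H⁺]²) = 1 / (1 + 10^+1.60 + 10^+0.06)
   = 1 / (1 + 39.811 + 1.1482) = 1/41.959 = 0.02383
[CO2*] = α₀ × DIC = 0.02383 × 1.96 = 0.0467 mmol/kg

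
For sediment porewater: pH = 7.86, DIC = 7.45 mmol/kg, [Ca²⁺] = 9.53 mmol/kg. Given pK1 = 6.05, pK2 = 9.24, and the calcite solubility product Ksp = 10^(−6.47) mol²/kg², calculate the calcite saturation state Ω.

α₂ = 1 / (1 + [H⁺]/K2 + [H⁺]²/(K1K2)) = 1 / (1 + 10^+1.38 + 10^-0.43)
   = 1 / (1 + 23.988 + 0.37154) = 1/25.360 = 0.03943
[CO3²⁻] = α₂ × DIC = 0.03943 × 7.45 = 0.2938 mmol/kg
Ksp = 10^(−6.47) = 3.388×10^-7
Ω = [Ca²⁺][CO3²⁻]/Ksp = (9.53×10^-3)(2.938×10^-4) / 3.388×10^-7 = 8.26

Ω = 8.26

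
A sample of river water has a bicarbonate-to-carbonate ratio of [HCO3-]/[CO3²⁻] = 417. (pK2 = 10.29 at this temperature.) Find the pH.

pH = 7.67

From K2 = [H⁺][CO3²⁻]/[HCO3-]:  pH = pK2 − log₁₀([HCO3-]/[CO3²⁻])
log₁₀(417) = +2.620
pH = 10.29 − (+2.620) = 7.67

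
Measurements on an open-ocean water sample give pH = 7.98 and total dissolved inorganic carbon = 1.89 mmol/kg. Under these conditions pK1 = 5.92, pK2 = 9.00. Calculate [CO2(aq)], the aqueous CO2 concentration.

[CO2*] = 14.9 μmol/kg

α₀ = 1 / (1 + K1/[H⁺] + K1K2/[H⁺]²) = 1 / (1 + 10^+2.06 + 10^+1.04)
   = 1 / (1 + 114.82 + 10.965) = 1/126.78 = 0.007888
[CO2*] = α₀ × DIC = 0.007888 × 1.89 = 0.0149 mmol/kg = 14.9 μmol/kg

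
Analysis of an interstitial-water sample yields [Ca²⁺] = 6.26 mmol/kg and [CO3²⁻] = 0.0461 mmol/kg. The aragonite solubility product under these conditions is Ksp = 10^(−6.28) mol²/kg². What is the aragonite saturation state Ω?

Ω = 0.550

Ksp = 10^(−6.28) = 5.248×10^-7
Ω = [Ca²⁺][CO3²⁻]/Ksp = (6.26×10^-3)(0.0461×10^-3) / 5.248×10^-7 = 0.550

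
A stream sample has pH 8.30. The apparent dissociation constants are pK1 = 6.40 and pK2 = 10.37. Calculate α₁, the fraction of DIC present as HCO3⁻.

α₁ = 1 / (1 + [H⁺]/K1 + K2/[H⁺]) = 1 / (1 + 10^-1.90 + 10^-2.07)
   = 1 / (1 + 0.012589 + 0.0085114) = 1/1.0211 = 0.9793

α₁ = 0.979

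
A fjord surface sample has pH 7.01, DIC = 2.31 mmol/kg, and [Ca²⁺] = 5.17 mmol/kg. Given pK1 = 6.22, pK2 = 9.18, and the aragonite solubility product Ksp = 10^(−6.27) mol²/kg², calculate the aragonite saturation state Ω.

Ω = 0.129

α₂ = 1 / (1 + [H⁺]/K2 + [H⁺]²/(K1K2)) = 1 / (1 + 10^+2.17 + 10^+1.38)
   = 1 / (1 + 147.91 + 23.988) = 1/172.90 = 0.005784
[CO3²⁻] = α₂ × DIC = 0.005784 × 2.31 = 0.01336 mmol/kg = 13.36 μmol/kg
Ksp = 10^(−6.27) = 5.370×10^-7
Ω = [Ca²⁺][CO3²⁻]/Ksp = (5.17×10^-3)(1.336×10^-5) / 5.370×10^-7 = 0.129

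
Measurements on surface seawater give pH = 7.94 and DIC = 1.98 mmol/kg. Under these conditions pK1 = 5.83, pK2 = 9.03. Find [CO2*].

α₀ = 1 / (1 + K1/[H⁺] + K1K2/[H⁺]²) = 1 / (1 + 10^+2.11 + 10^+1.02)
   = 1 / (1 + 128.82 + 10.471) = 1/140.30 = 0.007128
[CO2*] = α₀ × DIC = 0.007128 × 1.98 = 0.0141 mmol/kg = 14.1 μmol/kg

[CO2*] = 14.1 μmol/kg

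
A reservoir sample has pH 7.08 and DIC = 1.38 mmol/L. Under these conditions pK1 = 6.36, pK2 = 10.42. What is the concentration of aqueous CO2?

[CO2*] = 0.221 mmol/L

α₀ = 1 / (1 + K1/[H⁺] + K1K2/[H⁺]²) = 1 / (1 + 10^+0.72 + 10^-2.62)
   = 1 / (1 + 5.2481 + 0.0023988) = 1/6.2505 = 0.1600
[CO2*] = α₀ × DIC = 0.1600 × 1.38 = 0.221 mmol/L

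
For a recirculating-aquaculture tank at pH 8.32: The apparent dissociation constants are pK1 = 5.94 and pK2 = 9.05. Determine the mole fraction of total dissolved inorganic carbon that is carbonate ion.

α₂ = 1 / (1 + [H⁺]/K2 + [H⁺]²/(K1K2)) = 1 / (1 + 10^+0.73 + 10^-1.65)
   = 1 / (1 + 5.3703 + 0.022387) = 1/6.3927 = 0.1564

α₂ = 0.156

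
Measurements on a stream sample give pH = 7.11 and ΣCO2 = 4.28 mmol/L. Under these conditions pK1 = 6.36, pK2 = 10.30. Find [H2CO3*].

α₀ = 1 / (1 + K1/[H⁺] + K1K2/[H⁺]²) = 1 / (1 + 10^+0.75 + 10^-2.44)
   = 1 / (1 + 5.6234 + 0.0036308) = 1/6.6270 = 0.1509
[CO2*] = α₀ × DIC = 0.1509 × 4.28 = 0.646 mmol/L

[CO2*] = 0.646 mmol/L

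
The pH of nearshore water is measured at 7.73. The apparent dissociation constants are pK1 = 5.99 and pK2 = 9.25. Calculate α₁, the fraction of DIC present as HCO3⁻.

α₁ = 0.954

α₁ = 1 / (1 + [H⁺]/K1 + K2/[H⁺]) = 1 / (1 + 10^-1.74 + 10^-1.52)
   = 1 / (1 + 0.018197 + 0.030200) = 1/1.0484 = 0.9538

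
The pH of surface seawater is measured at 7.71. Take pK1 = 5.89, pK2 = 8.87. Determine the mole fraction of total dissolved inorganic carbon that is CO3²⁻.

α₂ = 1 / (1 + [H⁺]/K2 + [H⁺]²/(K1K2)) = 1 / (1 + 10^+1.16 + 10^-0.66)
   = 1 / (1 + 14.454 + 0.21878) = 1/15.673 = 0.06380

α₂ = 0.0638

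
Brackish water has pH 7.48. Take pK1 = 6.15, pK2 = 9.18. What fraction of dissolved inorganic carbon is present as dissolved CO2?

α₀ = 0.0438

α₀ = 1 / (1 + K1/[H⁺] + K1K2/[H⁺]²) = 1 / (1 + 10^+1.33 + 10^-0.37)
   = 1 / (1 + 21.380 + 0.42658) = 1/22.806 = 0.04385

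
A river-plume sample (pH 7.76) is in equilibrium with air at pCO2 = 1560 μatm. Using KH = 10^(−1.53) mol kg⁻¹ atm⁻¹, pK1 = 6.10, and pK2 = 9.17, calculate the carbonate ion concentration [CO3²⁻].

[CO3²⁻] = 0.0819 mmol/kg

[CO2*] = KH · pCO2 = 10^(−1.53) × 1560×10^-6 = 4.604×10^-5 mol/kg
α₀ = 1/(1 + K1/[H⁺] + K1K2/[H⁺]²) = 1/(1 + 10^+1.66 + 10^+0.25) = 0.02062
DIC = [CO2*]/α₀ = 4.604×10^-5 / 0.02062 = 2.232 mmol/kg
[CO3²⁻] = α₂·DIC; α₂ = 0.03668, so [CO3²⁻] = 0.03668 × 2.232 = 0.0819 mmol/kg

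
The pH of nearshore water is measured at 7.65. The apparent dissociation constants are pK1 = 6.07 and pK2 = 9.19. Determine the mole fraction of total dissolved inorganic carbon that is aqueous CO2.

α₀ = 1 / (1 + K1/[H⁺] + K1K2/[H⁺]²) = 1 / (1 + 10^+1.58 + 10^+0.04)
   = 1 / (1 + 38.019 + 1.0965) = 1/40.115 = 0.02493

α₀ = 0.0249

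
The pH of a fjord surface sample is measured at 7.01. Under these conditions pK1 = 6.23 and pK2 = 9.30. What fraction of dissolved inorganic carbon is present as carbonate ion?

α₂ = 1 / (1 + [H⁺]/K2 + [H⁺]²/(K1K2)) = 1 / (1 + 10^+2.29 + 10^+1.51)
   = 1 / (1 + 194.98 + 32.359) = 1/228.34 = 0.004379

α₂ = 0.00438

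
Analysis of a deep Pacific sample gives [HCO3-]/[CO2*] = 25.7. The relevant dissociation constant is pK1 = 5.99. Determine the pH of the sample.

pH = 7.40

From K1 = [H⁺][HCO3-]/[CO2*]:  pH = pK1 + log₁₀([HCO3-]/[CO2*])
log₁₀(25.7) = +1.410
pH = 5.99 + (+1.410) = 7.40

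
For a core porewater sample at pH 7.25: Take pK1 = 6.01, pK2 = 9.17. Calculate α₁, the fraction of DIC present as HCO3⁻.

α₁ = 0.935

α₁ = 1 / (1 + [H⁺]/K1 + K2/[H⁺]) = 1 / (1 + 10^-1.24 + 10^-1.92)
   = 1 / (1 + 0.057544 + 0.012023) = 1/1.0696 = 0.9350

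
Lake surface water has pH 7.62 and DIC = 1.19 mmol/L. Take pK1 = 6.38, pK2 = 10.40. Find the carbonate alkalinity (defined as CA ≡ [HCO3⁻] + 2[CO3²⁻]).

CA = [HCO3⁻] + 2[CO3²⁻] = (α₁ + 2α₂)·DIC
At pH 7.62: [H⁺]/K1 = 10^-1.24 = 0.057544, K2/[H⁺] = 10^-2.78 = 0.0016596
α₁ = 1/(1 + 0.057544 + 0.0016596) = 1/1.0592 = 0.9441; α₂ = α₁·K2/[H⁺] = 0.001567
α₁ + 2α₂ = 0.9472
CA = 0.9472 × 1.19 = 1.13 mmol/L

CA = 1.13 mmol/L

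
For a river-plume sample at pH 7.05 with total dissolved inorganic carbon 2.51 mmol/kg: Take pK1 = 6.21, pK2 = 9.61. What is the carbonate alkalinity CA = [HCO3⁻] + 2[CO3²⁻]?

CA = [HCO3⁻] + 2[CO3²⁻] = (α₁ + 2α₂)·DIC
At pH 7.05: [H⁺]/K1 = 10^-0.84 = 0.14454, K2/[H⁺] = 10^-2.56 = 0.0027542
α₁ = 1/(1 + 0.14454 + 0.0027542) = 1/1.1473 = 0.8716; α₂ = α₁·K2/[H⁺] = 0.002401
α₁ + 2α₂ = 0.8764
CA = 0.8764 × 2.51 = 2.20 mmol/kg

CA = 2.20 mmol/kg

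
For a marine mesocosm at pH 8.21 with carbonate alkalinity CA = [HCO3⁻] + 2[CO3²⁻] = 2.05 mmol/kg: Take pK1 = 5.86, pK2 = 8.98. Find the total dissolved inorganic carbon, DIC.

CA = [HCO3⁻] + 2[CO3²⁻] = (α₁ + 2α₂)·DIC
At pH 8.21: [H⁺]/K1 = 10^-2.35 = 0.0044668, K2/[H⁺] = 10^-0.77 = 0.16982
α₁ = 1/(1 + 0.0044668 + 0.16982) = 1/1.1743 = 0.8516; α₂ = α₁·K2/[H⁺] = 0.1446
α₁ + 2α₂ = 1.1408
DIC = CA / (α₁ + 2α₂) = 2.05 / 1.1408 = 1.80 mmol/kg

DIC = 1.80 mmol/kg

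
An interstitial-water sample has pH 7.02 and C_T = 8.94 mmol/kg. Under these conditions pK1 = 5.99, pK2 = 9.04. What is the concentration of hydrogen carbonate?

α₁ = 1 / (1 + [H⁺]/K1 + K2/[H⁺]) = 1 / (1 + 10^-1.03 + 10^-2.02)
   = 1 / (1 + 0.093325 + 0.0095499) = 1/1.1029 = 0.9067
[HCO3⁻] = α₁ × DIC = 0.9067 × 8.94 = 8.11 mmol/kg

[HCO3⁻] = 8.11 mmol/kg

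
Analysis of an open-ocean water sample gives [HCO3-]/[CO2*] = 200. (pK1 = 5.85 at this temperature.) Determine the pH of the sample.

pH = 8.15

From K1 = [H⁺][HCO3-]/[CO2*]:  pH = pK1 + log₁₀([HCO3-]/[CO2*])
log₁₀(200) = +2.301
pH = 5.85 + (+2.301) = 8.15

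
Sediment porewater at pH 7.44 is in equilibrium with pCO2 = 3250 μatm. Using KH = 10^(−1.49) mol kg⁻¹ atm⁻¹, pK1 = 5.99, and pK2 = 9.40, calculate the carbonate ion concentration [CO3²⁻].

[CO2*] = KH · pCO2 = 10^(−1.49) × 3250×10^-6 = 1.052×10^-4 mol/kg
α₀ = 1/(1 + K1/[H⁺] + K1K2/[H⁺]²) = 1/(1 + 10^+1.45 + 10^-0.51) = 0.03391
DIC = [CO2*]/α₀ = 1.052×10^-4 / 0.03391 = 3.102 mmol/kg
[CO3²⁻] = α₂·DIC; α₂ = 0.01048, so [CO3²⁻] = 0.01048 × 3.102 = 0.0325 mmol/kg

[CO3²⁻] = 0.0325 mmol/kg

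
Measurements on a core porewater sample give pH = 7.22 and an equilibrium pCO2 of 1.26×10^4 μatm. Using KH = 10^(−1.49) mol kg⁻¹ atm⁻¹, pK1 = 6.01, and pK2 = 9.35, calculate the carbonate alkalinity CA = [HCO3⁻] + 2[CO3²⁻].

CA = 6.71 mmol/kg

[CO2*] = KH · pCO2 = 10^(−1.49) × 1.26×10^4×10^-6 = 4.077×10^-4 mol/kg
α₀ = 1/(1 + K1/[H⁺] + K1K2/[H⁺]²) = 1/(1 + 10^+1.21 + 10^-0.92) = 0.05768
DIC = [CO2*]/α₀ = 4.077×10^-4 / 0.05768 = 7.069 mmol/kg
CA = (α₁ + 2α₂)·DIC = (0.9354 + 2×0.006934) × 7.069 = 6.71 mmol/kg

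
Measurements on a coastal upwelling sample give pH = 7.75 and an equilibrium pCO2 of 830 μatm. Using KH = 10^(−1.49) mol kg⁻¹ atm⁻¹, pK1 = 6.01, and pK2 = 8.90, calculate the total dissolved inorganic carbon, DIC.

DIC = 1.61 mmol/kg

[CO2*] = KH · pCO2 = 10^(−1.49) × 830×10^-6 = 2.686×10^-5 mol/kg
α₀ = 1/(1 + K1/[H⁺] + K1K2/[H⁺]²) = 1/(1 + 10^+1.74 + 10^+0.59) = 0.01671
DIC = [CO2*]/α₀ = 2.686×10^-5 / 0.01671 = 1.61 mmol/kg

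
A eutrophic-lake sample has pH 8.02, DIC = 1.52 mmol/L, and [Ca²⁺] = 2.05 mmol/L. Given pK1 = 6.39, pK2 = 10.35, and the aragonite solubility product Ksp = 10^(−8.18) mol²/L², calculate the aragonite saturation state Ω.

α₂ = 1 / (1 + [H⁺]/K2 + [H⁺]²/(K1K2)) = 1 / (1 + 10^+2.33 + 10^+0.70)
   = 1 / (1 + 213.80 + 5.0119) = 1/219.81 = 0.004549
[CO3²⁻] = α₂ × DIC = 0.004549 × 1.52 = 0.006915 mmol/L = 6.915 μmol/L
Ksp = 10^(−8.18) = 6.607×10^-9
Ω = [Ca²⁺][CO3²⁻]/Ksp = (2.05×10^-3)(6.915×10^-6) / 6.607×10^-9 = 2.15

Ω = 2.15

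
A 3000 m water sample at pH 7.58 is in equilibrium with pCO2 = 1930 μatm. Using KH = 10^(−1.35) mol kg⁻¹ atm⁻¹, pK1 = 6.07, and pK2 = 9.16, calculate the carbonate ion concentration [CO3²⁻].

[CO3²⁻] = 0.0734 mmol/kg

[CO2*] = KH · pCO2 = 10^(−1.35) × 1930×10^-6 = 8.621×10^-5 mol/kg
α₀ = 1/(1 + K1/[H⁺] + K1K2/[H⁺]²) = 1/(1 + 10^+1.51 + 10^-0.07) = 0.02923
DIC = [CO2*]/α₀ = 8.621×10^-5 / 0.02923 = 2.949 mmol/kg
[CO3²⁻] = α₂·DIC; α₂ = 0.02488, so [CO3²⁻] = 0.02488 × 2.949 = 0.0734 mmol/kg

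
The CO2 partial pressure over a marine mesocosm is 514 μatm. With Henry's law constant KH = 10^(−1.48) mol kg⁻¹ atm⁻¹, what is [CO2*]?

KH = 10^(−1.48) = 3.311×10^-2 mol kg⁻¹ atm⁻¹
[CO2*] = KH · pCO2 = 3.311×10^-2 × 514×10^-6 atm = 1.70×10^-5 mol/kg

[CO2*] = 17.0 μmol/kg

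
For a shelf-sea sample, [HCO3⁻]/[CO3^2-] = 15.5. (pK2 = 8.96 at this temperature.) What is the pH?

From K2 = [H⁺][CO3^2-]/[HCO3⁻]:  pH = pK2 − log₁₀([HCO3⁻]/[CO3^2-])
log₁₀(15.5) = +1.190
pH = 8.96 − (+1.190) = 7.77

pH = 7.77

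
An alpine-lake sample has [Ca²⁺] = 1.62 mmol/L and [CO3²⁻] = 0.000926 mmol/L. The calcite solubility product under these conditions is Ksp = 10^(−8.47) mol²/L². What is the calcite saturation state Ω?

Ksp = 10^(−8.47) = 3.388×10^-9
Ω = [Ca²⁺][CO3²⁻]/Ksp = (1.62×10^-3)(0.000926×10^-3) / 3.388×10^-9 = 0.443

Ω = 0.443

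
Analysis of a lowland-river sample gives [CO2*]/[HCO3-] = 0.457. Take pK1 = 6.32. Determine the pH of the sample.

From K1 = [H⁺][HCO3-]/[CO2*]:  pH = pK1 − log₁₀([CO2*]/[HCO3-])
log₁₀(0.457) = -0.340
pH = 6.32 − (-0.340) = 6.66

pH = 6.66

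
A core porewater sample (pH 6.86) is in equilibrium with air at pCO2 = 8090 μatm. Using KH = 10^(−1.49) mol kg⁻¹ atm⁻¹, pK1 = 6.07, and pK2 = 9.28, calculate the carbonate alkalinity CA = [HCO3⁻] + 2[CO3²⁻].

[CO2*] = KH · pCO2 = 10^(−1.49) × 8090×10^-6 = 2.618×10^-4 mol/kg
α₀ = 1/(1 + K1/[H⁺] + K1K2/[H⁺]²) = 1/(1 + 10^+0.79 + 10^-1.63) = 0.1391
DIC = [CO2*]/α₀ = 2.618×10^-4 / 0.1391 = 1.882 mmol/kg
CA = (α₁ + 2α₂)·DIC = (0.8576 + 2×0.003261) × 1.882 = 1.63 mmol/kg

CA = 1.63 mmol/kg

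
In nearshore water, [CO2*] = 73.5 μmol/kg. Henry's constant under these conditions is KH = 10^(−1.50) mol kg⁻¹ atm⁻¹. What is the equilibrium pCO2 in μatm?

KH = 10^(−1.50) = 3.162×10^-2 mol kg⁻¹ atm⁻¹
pCO2 = [CO2*]/KH = 73.5×10^-6 / 3.162×10^-2 = 2.32×10^-3 atm = 2320 μatm

pCO2 = 2320 μatm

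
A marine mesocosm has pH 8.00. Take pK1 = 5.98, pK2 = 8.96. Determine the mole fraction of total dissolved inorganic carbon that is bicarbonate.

α₁ = 0.893

α₁ = 1 / (1 + [H⁺]/K1 + K2/[H⁺]) = 1 / (1 + 10^-2.02 + 10^-0.96)
   = 1 / (1 + 0.0095499 + 0.10965) = 1/1.1192 = 0.8935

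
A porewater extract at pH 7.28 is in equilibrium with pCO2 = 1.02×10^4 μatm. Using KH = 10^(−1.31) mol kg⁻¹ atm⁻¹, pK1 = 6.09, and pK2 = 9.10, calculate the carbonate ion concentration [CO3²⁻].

[CO2*] = KH · pCO2 = 10^(−1.31) × 1.02×10^4×10^-6 = 4.996×10^-4 mol/kg
α₀ = 1/(1 + K1/[H⁺] + K1K2/[H⁺]²) = 1/(1 + 10^+1.19 + 10^-0.63) = 0.05980
DIC = [CO2*]/α₀ = 4.996×10^-4 / 0.05980 = 8.354 mmol/kg
[CO3²⁻] = α₂·DIC; α₂ = 0.01402, so [CO3²⁻] = 0.01402 × 8.354 = 0.117 mmol/kg

[CO3²⁻] = 0.117 mmol/kg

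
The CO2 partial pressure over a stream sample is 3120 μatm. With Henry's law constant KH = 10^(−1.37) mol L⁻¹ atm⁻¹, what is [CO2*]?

KH = 10^(−1.37) = 4.266×10^-2 mol L⁻¹ atm⁻¹
[CO2*] = KH · pCO2 = 4.266×10^-2 × 3120×10^-6 atm = 1.33×10^-4 mol/L

[CO2*] = 133 μmol/L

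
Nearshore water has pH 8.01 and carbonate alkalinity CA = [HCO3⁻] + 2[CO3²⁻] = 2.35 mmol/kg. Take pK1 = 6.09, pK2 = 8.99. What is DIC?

DIC = 2.17 mmol/kg

CA = [HCO3⁻] + 2[CO3²⁻] = (α₁ + 2α₂)·DIC
At pH 8.01: [H⁺]/K1 = 10^-1.92 = 0.012023, K2/[H⁺] = 10^-0.98 = 0.10471
α₁ = 1/(1 + 0.012023 + 0.10471) = 1/1.1167 = 0.8955; α₂ = α₁·K2/[H⁺] = 0.09377
α₁ + 2α₂ = 1.0830
DIC = CA / (α₁ + 2α₂) = 2.35 / 1.0830 = 2.17 mmol/kg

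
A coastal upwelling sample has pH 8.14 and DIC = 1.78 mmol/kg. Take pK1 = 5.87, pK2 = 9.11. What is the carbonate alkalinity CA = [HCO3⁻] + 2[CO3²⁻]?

CA = [HCO3⁻] + 2[CO3²⁻] = (α₁ + 2α₂)·DIC
At pH 8.14: [H⁺]/K1 = 10^-2.27 = 0.0053703, K2/[H⁺] = 10^-0.97 = 0.10715
α₁ = 1/(1 + 0.0053703 + 0.10715) = 1/1.1125 = 0.8989; α₂ = α₁·K2/[H⁺] = 0.09631
α₁ + 2α₂ = 1.0915
CA = 1.0915 × 1.78 = 1.94 mmol/kg

CA = 1.94 mmol/kg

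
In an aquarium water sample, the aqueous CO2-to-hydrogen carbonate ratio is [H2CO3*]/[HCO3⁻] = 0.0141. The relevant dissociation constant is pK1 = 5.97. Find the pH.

pH = 7.82

From K1 = [H⁺][HCO3⁻]/[H2CO3*]:  pH = pK1 − log₁₀([H2CO3*]/[HCO3⁻])
log₁₀(0.0141) = -1.851
pH = 5.97 − (-1.851) = 7.82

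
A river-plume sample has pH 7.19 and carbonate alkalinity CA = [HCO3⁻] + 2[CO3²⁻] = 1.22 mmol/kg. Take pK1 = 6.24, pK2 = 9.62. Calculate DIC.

CA = [HCO3⁻] + 2[CO3²⁻] = (α₁ + 2α₂)·DIC
At pH 7.19: [H⁺]/K1 = 10^-0.95 = 0.11220, K2/[H⁺] = 10^-2.43 = 0.0037154
α₁ = 1/(1 + 0.11220 + 0.0037154) = 1/1.1159 = 0.8961; α₂ = α₁·K2/[H⁺] = 0.003329
α₁ + 2α₂ = 0.9028
DIC = CA / (α₁ + 2α₂) = 1.22 / 0.9028 = 1.35 mmol/kg

DIC = 1.35 mmol/kg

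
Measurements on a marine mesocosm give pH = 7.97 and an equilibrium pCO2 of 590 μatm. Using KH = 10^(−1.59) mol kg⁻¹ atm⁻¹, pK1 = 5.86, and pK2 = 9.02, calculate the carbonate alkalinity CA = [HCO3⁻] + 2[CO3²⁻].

CA = 2.30 mmol/kg

[CO2*] = KH · pCO2 = 10^(−1.59) × 590×10^-6 = 1.517×10^-5 mol/kg
α₀ = 1/(1 + K1/[H⁺] + K1K2/[H⁺]²) = 1/(1 + 10^+2.11 + 10^+1.06) = 0.007077
DIC = [CO2*]/α₀ = 1.517×10^-5 / 0.007077 = 2.143 mmol/kg
CA = (α₁ + 2α₂)·DIC = (0.9117 + 2×0.08125) × 2.143 = 2.30 mmol/kg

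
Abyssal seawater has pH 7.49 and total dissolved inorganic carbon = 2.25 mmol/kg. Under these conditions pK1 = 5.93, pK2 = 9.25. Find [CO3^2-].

α₂ = 1 / (1 + [H⁺]/K2 + [H⁺]²/(K1K2)) = 1 / (1 + 10^+1.76 + 10^+0.20)
   = 1 / (1 + 57.544 + 1.5849) = 1/60.129 = 0.01663
[CO3²⁻] = α₂ × DIC = 0.01663 × 2.25 = 0.0374 mmol/kg

[CO3²⁻] = 0.0374 mmol/kg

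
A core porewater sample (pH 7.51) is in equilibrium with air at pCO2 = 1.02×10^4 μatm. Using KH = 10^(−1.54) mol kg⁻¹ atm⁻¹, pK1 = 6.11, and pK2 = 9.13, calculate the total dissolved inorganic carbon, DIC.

DIC = 7.86 mmol/kg

[CO2*] = KH · pCO2 = 10^(−1.54) × 1.02×10^4×10^-6 = 2.942×10^-4 mol/kg
α₀ = 1/(1 + K1/[H⁺] + K1K2/[H⁺]²) = 1/(1 + 10^+1.40 + 10^-0.22) = 0.03742
DIC = [CO2*]/α₀ = 2.942×10^-4 / 0.03742 = 7.86 mmol/kg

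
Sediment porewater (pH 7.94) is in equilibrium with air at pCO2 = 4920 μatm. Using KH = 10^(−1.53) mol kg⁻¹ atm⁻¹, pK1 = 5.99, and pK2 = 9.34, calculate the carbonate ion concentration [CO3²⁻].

[CO2*] = KH · pCO2 = 10^(−1.53) × 4920×10^-6 = 1.452×10^-4 mol/kg
α₀ = 1/(1 + K1/[H⁺] + K1K2/[H⁺]²) = 1/(1 + 10^+1.95 + 10^+0.55) = 0.01068
DIC = [CO2*]/α₀ = 1.452×10^-4 / 0.01068 = 13.60 mmol/kg
[CO3²⁻] = α₂·DIC; α₂ = 0.03788, so [CO3²⁻] = 0.03788 × 13.60 = 0.515 mmol/kg

[CO3²⁻] = 0.515 mmol/kg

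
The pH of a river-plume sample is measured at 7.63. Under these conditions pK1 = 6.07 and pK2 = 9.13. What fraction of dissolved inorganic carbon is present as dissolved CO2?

α₀ = 1 / (1 + K1/[H⁺] + K1K2/[H⁺]²) = 1 / (1 + 10^+1.56 + 10^+0.06)
   = 1 / (1 + 36.308 + 1.1482) = 1/38.456 = 0.02600

α₀ = 0.0260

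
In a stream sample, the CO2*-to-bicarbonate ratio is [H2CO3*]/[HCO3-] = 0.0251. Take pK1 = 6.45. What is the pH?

From K1 = [H⁺][HCO3-]/[H2CO3*]:  pH = pK1 − log₁₀([H2CO3*]/[HCO3-])
log₁₀(0.0251) = -1.600
pH = 6.45 − (-1.600) = 8.05

pH = 8.05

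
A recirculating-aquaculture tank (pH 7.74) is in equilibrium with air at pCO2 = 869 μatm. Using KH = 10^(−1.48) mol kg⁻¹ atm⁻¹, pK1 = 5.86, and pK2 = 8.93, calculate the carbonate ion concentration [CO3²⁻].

[CO3²⁻] = 0.141 mmol/kg

[CO2*] = KH · pCO2 = 10^(−1.48) × 869×10^-6 = 2.878×10^-5 mol/kg
α₀ = 1/(1 + K1/[H⁺] + K1K2/[H⁺]²) = 1/(1 + 10^+1.88 + 10^+0.69) = 0.01223
DIC = [CO2*]/α₀ = 2.878×10^-5 / 0.01223 = 2.353 mmol/kg
[CO3²⁻] = α₂·DIC; α₂ = 0.05991, so [CO3²⁻] = 0.05991 × 2.353 = 0.141 mmol/kg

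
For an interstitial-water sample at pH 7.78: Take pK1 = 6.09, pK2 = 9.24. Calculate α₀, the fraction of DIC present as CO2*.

α₀ = 0.0194

α₀ = 1 / (1 + K1/[H⁺] + K1K2/[H⁺]²) = 1 / (1 + 10^+1.69 + 10^+0.23)
   = 1 / (1 + 48.978 + 1.6982) = 1/51.676 = 0.01935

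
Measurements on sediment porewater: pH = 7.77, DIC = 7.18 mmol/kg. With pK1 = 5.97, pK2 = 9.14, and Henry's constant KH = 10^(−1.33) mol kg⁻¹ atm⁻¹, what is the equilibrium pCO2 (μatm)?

α₀ = 1 / (1 + K1/[H⁺] + K1K2/[H⁺]²) = 1 / (1 + 10^+1.80 + 10^+0.43)
   = 1 / (1 + 63.096 + 2.6915) = 1/66.787 = 0.01497
[CO2*] = α₀ × DIC = 0.01497 × 7.18 = 0.1075 mmol/kg
pCO2 = [CO2*]/KH = 1.075×10^-4 / 4.677×10^-2 = 2300 μatm

pCO2 = 2300 μatm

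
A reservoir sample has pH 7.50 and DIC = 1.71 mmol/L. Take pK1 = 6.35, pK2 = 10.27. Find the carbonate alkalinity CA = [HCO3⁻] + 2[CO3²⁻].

CA = 1.60 mmol/L

CA = [HCO3⁻] + 2[CO3²⁻] = (α₁ + 2α₂)·DIC
At pH 7.50: [H⁺]/K1 = 10^-1.15 = 0.070795, K2/[H⁺] = 10^-2.77 = 0.0016982
α₁ = 1/(1 + 0.070795 + 0.0016982) = 1/1.0725 = 0.9324; α₂ = α₁·K2/[H⁺] = 0.001583
α₁ + 2α₂ = 0.9356
CA = 0.9356 × 1.71 = 1.60 mmol/L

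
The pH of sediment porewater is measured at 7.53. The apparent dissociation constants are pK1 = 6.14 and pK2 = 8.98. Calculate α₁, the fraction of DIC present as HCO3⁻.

α₁ = 1 / (1 + [H⁺]/K1 + K2/[H⁺]) = 1 / (1 + 10^-1.39 + 10^-1.45)
   = 1 / (1 + 0.040738 + 0.035481) = 1/1.0762 = 0.9292

α₁ = 0.929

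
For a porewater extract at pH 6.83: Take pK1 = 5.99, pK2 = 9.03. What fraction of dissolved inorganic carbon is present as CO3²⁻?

α₂ = 1 / (1 + [H⁺]/K2 + [H⁺]²/(K1K2)) = 1 / (1 + 10^+2.20 + 10^+1.36)
   = 1 / (1 + 158.49 + 22.909) = 1/182.40 = 0.005483

α₂ = 0.00548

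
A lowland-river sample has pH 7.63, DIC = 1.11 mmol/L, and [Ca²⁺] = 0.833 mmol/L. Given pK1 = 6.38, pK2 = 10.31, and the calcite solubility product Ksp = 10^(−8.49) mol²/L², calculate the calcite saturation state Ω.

α₂ = 1 / (1 + [H⁺]/K2 + [H⁺]²/(K1K2)) = 1 / (1 + 10^+2.68 + 10^+1.43)
   = 1 / (1 + 478.63 + 26.915) = 1/506.55 = 0.001974
[CO3²⁻] = α₂ × DIC = 0.001974 × 1.11 = 0.002191 mmol/L = 2.191 μmol/L
Ksp = 10^(−8.49) = 3.236×10^-9
Ω = [Ca²⁺][CO3²⁻]/Ksp = (0.833×10^-3)(2.191×10^-6) / 3.236×10^-9 = 0.564

Ω = 0.564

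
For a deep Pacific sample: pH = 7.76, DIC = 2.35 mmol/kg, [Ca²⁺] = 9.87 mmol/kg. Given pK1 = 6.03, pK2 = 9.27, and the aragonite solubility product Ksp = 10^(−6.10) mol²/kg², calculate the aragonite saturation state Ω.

Ω = 0.860

α₂ = 1 / (1 + [H⁺]/K2 + [H⁺]²/(K1K2)) = 1 / (1 + 10^+1.51 + 10^-0.22)
   = 1 / (1 + 32.359 + 0.60256) = 1/33.962 = 0.02944
[CO3²⁻] = α₂ × DIC = 0.02944 × 2.35 = 0.06920 mmol/kg
Ksp = 10^(−6.10) = 7.943×10^-7
Ω = [Ca²⁺][CO3²⁻]/Ksp = (9.87×10^-3)(6.920×10^-5) / 7.943×10^-7 = 0.860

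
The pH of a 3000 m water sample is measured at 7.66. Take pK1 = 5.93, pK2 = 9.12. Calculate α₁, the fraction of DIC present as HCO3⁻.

α₁ = 1 / (1 + [H⁺]/K1 + K2/[H⁺]) = 1 / (1 + 10^-1.73 + 10^-1.46)
   = 1 / (1 + 0.018621 + 0.034674) = 1/1.0533 = 0.9494

α₁ = 0.949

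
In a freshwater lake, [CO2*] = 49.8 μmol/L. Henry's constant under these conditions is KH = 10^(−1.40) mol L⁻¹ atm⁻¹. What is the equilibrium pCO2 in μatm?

KH = 10^(−1.40) = 3.981×10^-2 mol L⁻¹ atm⁻¹
pCO2 = [CO2*]/KH = 49.8×10^-6 / 3.981×10^-2 = 1.25×10^-3 atm = 1250 μatm

pCO2 = 1250 μatm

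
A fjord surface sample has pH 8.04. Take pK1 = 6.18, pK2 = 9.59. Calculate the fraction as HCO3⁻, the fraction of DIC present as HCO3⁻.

α₁ = 0.960

α₁ = 1 / (1 + [H⁺]/K1 + K2/[H⁺]) = 1 / (1 + 10^-1.86 + 10^-1.55)
   = 1 / (1 + 0.013804 + 0.028184) = 1/1.0420 = 0.9597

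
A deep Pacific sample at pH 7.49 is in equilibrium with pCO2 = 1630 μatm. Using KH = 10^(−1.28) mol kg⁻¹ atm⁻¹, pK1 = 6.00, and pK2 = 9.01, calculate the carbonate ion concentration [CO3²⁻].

[CO2*] = KH · pCO2 = 10^(−1.28) × 1630×10^-6 = 8.554×10^-5 mol/kg
α₀ = 1/(1 + K1/[H⁺] + K1K2/[H⁺]²) = 1/(1 + 10^+1.49 + 10^-0.03) = 0.03045
DIC = [CO2*]/α₀ = 8.554×10^-5 / 0.03045 = 2.809 mmol/kg
[CO3²⁻] = α₂·DIC; α₂ = 0.02842, so [CO3²⁻] = 0.02842 × 2.809 = 0.0798 mmol/kg

[CO3²⁻] = 0.0798 mmol/kg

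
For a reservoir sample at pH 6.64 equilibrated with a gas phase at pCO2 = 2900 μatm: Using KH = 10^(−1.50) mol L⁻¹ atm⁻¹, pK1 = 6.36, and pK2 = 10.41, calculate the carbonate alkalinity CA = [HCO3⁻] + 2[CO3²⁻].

CA = 0.175 mmol/L

[CO2*] = KH · pCO2 = 10^(−1.50) × 2900×10^-6 = 9.171×10^-5 mol/L
α₀ = 1/(1 + K1/[H⁺] + K1K2/[H⁺]²) = 1/(1 + 10^+0.28 + 10^-3.49) = 0.3441
DIC = [CO2*]/α₀ = 9.171×10^-5 / 0.3441 = 0.2665 mmol/L
CA = (α₁ + 2α₂)·DIC = (0.6557 + 2×0.0001114) × 0.2665 = 0.175 mmol/L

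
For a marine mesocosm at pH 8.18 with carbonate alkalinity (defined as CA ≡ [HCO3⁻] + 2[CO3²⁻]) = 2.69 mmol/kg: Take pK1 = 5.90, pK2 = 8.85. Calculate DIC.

DIC = 2.30 mmol/kg

CA = [HCO3⁻] + 2[CO3²⁻] = (α₁ + 2α₂)·DIC
At pH 8.18: [H⁺]/K1 = 10^-2.28 = 0.0052481, K2/[H⁺] = 10^-0.67 = 0.21380
α₁ = 1/(1 + 0.0052481 + 0.21380) = 1/1.2190 = 0.8203; α₂ = α₁·K2/[H⁺] = 0.1754
α₁ + 2α₂ = 1.1711
DIC = CA / (α₁ + 2α₂) = 2.69 / 1.1711 = 2.30 mmol/kg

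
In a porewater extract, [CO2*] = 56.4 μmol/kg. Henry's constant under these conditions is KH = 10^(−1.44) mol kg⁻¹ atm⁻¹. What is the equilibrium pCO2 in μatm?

KH = 10^(−1.44) = 3.631×10^-2 mol kg⁻¹ atm⁻¹
pCO2 = [CO2*]/KH = 56.4×10^-6 / 3.631×10^-2 = 1.55×10^-3 atm = 1550 μatm

pCO2 = 1550 μatm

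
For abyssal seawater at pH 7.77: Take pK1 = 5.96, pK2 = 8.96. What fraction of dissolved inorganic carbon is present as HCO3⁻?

α₁ = 0.926

α₁ = 1 / (1 + [H⁺]/K1 + K2/[H⁺]) = 1 / (1 + 10^-1.81 + 10^-1.19)
   = 1 / (1 + 0.015488 + 0.064565) = 1/1.0801 = 0.9259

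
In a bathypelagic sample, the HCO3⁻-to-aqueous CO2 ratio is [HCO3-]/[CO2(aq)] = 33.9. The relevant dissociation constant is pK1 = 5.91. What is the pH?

pH = 7.44

From K1 = [H⁺][HCO3-]/[CO2(aq)]:  pH = pK1 + log₁₀([HCO3-]/[CO2(aq)])
log₁₀(33.9) = +1.530
pH = 5.91 + (+1.530) = 7.44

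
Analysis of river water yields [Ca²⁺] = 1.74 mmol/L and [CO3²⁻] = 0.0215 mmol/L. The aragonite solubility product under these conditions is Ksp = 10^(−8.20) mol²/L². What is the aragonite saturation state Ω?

Ω = 5.93

Ksp = 10^(−8.20) = 6.310×10^-9
Ω = [Ca²⁺][CO3²⁻]/Ksp = (1.74×10^-3)(0.0215×10^-3) / 6.310×10^-9 = 5.93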